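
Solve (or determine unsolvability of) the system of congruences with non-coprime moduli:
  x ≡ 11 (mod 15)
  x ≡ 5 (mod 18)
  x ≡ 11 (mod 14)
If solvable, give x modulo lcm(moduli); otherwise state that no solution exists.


Moduli 15, 18, 14 are not pairwise coprime, so CRT works modulo lcm(m_i) when all pairwise compatibility conditions hold.
Pairwise compatibility: gcd(m_i, m_j) must divide a_i - a_j for every pair.
Merge one congruence at a time:
  Start: x ≡ 11 (mod 15).
  Combine with x ≡ 5 (mod 18): gcd(15, 18) = 3; 5 - 11 = -6, which IS divisible by 3, so compatible.
    Write x = 11 + 15·t and substitute into x ≡ 5 (mod 18): 15·t ≡ 5 − 11 = -6 (mod 18).
    Divide the congruence (and modulus) by g = 3: 5·t ≡ -2 (mod 6).
    Reduce coefficients mod 6: 5·t ≡ 4 (mod 6).
    The inverse of 5 mod 6 is 5 (since 5·5 = 25 = 4·6 + 1), so t ≡ 5·4 = 20 ≡ 2 (mod 6).
    Then x = 11 + 15·2 = 41, valid modulo lcm(15, 18) = 90: x ≡ 41 (mod 90).
  Combine with x ≡ 11 (mod 14): gcd(90, 14) = 2; 11 - 41 = -30, which IS divisible by 2, so compatible.
    Write x = 41 + 90·t and substitute into x ≡ 11 (mod 14): 90·t ≡ 11 − 41 = -30 (mod 14).
    Divide the congruence (and modulus) by g = 2: 45·t ≡ -15 (mod 7).
    Reduce coefficients mod 7: 3·t ≡ 6 (mod 7).
    The inverse of 3 mod 7 is 5 (since 3·5 = 15 = 2·7 + 1), so t ≡ 5·6 = 30 ≡ 2 (mod 7).
    Then x = 41 + 90·2 = 221, valid modulo lcm(90, 14) = 630: x ≡ 221 (mod 630).
Verify: 221 mod 15 = 11, 221 mod 18 = 5, 221 mod 14 = 11.

x ≡ 221 (mod 630).


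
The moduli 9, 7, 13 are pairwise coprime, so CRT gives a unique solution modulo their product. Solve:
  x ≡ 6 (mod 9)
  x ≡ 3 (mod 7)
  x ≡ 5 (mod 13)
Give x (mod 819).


Moduli 9, 7, 13 are pairwise coprime; by CRT there is a unique solution modulo M = 9 · 7 · 13 = 819.
Solve pairwise, accumulating the modulus:
  Start with x ≡ 6 (mod 9).
  Combine with x ≡ 3 (mod 7): since gcd(9, 7) = 1, we get a unique residue mod 63.
    Write x = 6 + 9·t and substitute into x ≡ 3 (mod 7): 9·t ≡ 3 − 6 = -3 (mod 7).
    Reduce coefficients mod 7: 2·t ≡ 4 (mod 7).
    The inverse of 2 mod 7 is 4 (since 2·4 = 8 = 1·7 + 1), so t ≡ 4·4 = 16 ≡ 2 (mod 7).
    Then x = 6 + 9·2 = 24, valid modulo lcm(9, 7) = 63: x ≡ 24 (mod 63).
  Combine with x ≡ 5 (mod 13): since gcd(63, 13) = 1, we get a unique residue mod 819.
    Write x = 24 + 63·t and substitute into x ≡ 5 (mod 13): 63·t ≡ 5 − 24 = -19 (mod 13).
    Reduce coefficients mod 13: 11·t ≡ 7 (mod 13).
    The inverse of 11 mod 13 is 6 (since 11·6 = 66 = 5·13 + 1), so t ≡ 6·7 = 42 ≡ 3 (mod 13).
    Then x = 24 + 63·3 = 213, valid modulo lcm(63, 13) = 819: x ≡ 213 (mod 819).
Verify: 213 mod 9 = 6 ✓, 213 mod 7 = 3 ✓, 213 mod 13 = 5 ✓.

x ≡ 213 (mod 819).


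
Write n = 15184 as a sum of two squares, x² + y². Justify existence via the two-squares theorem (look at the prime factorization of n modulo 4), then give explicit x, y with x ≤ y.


Step 1: Factor n = 15184 = 2^4 · 13 · 73.
Step 2: Check the mod-4 condition on each prime factor: 2 = 2 (special); 13 ≡ 1 (mod 4), exponent 1; 73 ≡ 1 (mod 4), exponent 1.
All primes ≡ 3 (mod 4) appear to even exponent (or don't appear), so by the two-squares theorem n IS expressible as a sum of two squares.
Step 3: Build a representation. Group n = k² · m with k = 4 and m = 13 · 73 = 949 (a product of primes ≡ 1 (mod 4)); a representation of m scales to one of n via (k·x)² + (k·y)² = k²(x² + y²). Each prime p ≡ 1 (mod 4) is itself a sum of two squares; find a² by testing p − a² for a perfect square:
  13: 13 − 1² = 12, 13 − 2² = 9 = 3² ⇒ 13 = 2² + 3².
  73: 73 − 1² = 72, 73 − 2² = 69, 73 − 3² = 64 = 8² ⇒ 73 = 3² + 8².
  Combine using the Brahmagupta–Fibonacci identity (a² + b²)(c² + d²) = (ac − bd)² + (ad + bc)² = (ac + bd)² + (ad − bc)²:
  13 · 73 = 949: from (2² + 3²)(3² + 8²), take (2·3 − 3·8, 2·8 + 3·3) = (6 − 24, 16 + 9) = (-18, 25); dropping signs (only squares matter) gives (18, 25); check 18² + 25² = 324 + 625 = 949 ✓.
  Scale by k = 4: (4·18, 4·25) = (72, 100).
Step 4: Order so x ≤ y and verify: 72² + 100² = 5184 + 10000 = 15184 = n. ✓

n = 15184 = 72² + 100² (one valid representation with x ≤ y).


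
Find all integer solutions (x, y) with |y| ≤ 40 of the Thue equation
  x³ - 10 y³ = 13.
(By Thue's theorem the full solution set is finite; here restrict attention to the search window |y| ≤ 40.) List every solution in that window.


The equation is x³ - 10y³ = 13. For fixed y, x³ = 10·y³ + 13, so a solution requires the RHS to be a perfect cube.
Strategy: iterate y from -40 to 40, compute RHS = 10·y³ + 13, and check whether it is a (positive or negative) perfect cube.
Check small values of y:
  y = 0: RHS = 13 is not a perfect cube.
  y = 1: RHS = 23 is not a perfect cube.
  y = -1: RHS = 3 is not a perfect cube.
  y = 2: RHS = 93 is not a perfect cube.
  y = -2: RHS = -67 is not a perfect cube.
  y = 3: RHS = 283 is not a perfect cube.
  y = -3: RHS = -257 is not a perfect cube.
Continuing the search up to |y| = 40 finds no solutions either.
No (x, y) in the scanned range satisfies the equation.

No integer solutions with |y| ≤ 40.


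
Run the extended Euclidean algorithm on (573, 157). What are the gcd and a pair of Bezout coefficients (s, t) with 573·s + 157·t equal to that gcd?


Euclidean algorithm on (573, 157) — divide until remainder is 0:
  573 = 3 · 157 + 102
  157 = 1 · 102 + 55
  102 = 1 · 55 + 47
  55 = 1 · 47 + 8
  47 = 5 · 8 + 7
  8 = 1 · 7 + 1
  7 = 7 · 1 + 0
gcd(573, 157) = 1.
Track Bezout coefficients alongside the remainders: start with r₀ = 573 = a·1 + b·0 (s = 1, t = 0) and r₁ = 157 = a·0 + b·1 (s = 0, t = 1); each new remainder r_{k+1} = r_{k-1} − q_k·r_k inherits s_{k+1} = s_{k-1} − q_k·s_k, t_{k+1} = t_{k-1} − q_k·t_k, so r_k = a·s_k + b·t_k at every step:
  q = 3: r = 102, s = 1 − 3·0 = 1, t = 0 − 3·1 = -3  (check: 573·1 + 157·(-3) = 102)
  q = 1: r = 55, s = 0 − 1·1 = -1, t = 1 − 1·(-3) = 4  (check: 573·(-1) + 157·4 = 55)
  q = 1: r = 47, s = 1 − 1·(-1) = 2, t = -3 − 1·4 = -7  (check: 573·2 + 157·(-7) = 47)
  q = 1: r = 8, s = -1 − 1·2 = -3, t = 4 − 1·(-7) = 11  (check: 573·(-3) + 157·11 = 8)
  q = 5: r = 7, s = 2 − 5·(-3) = 17, t = -7 − 5·11 = -62  (check: 573·17 + 157·(-62) = 7)
  q = 1: r = 1, s = -3 − 1·17 = -20, t = 11 − 1·(-62) = 73  (check: 573·(-20) + 157·73 = 1)
The row with r = 1 (the gcd) gives the Bezout coefficients s = -20, t = 73.
Result: 573 · (-20) + 157 · (73) = 1.

gcd(573, 157) = 1; s = -20, t = 73 (check: 573·(-20) + 157·73 = 1).


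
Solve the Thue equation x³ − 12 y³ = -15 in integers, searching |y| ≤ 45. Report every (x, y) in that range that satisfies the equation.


The equation is x³ - 12y³ = -15. For fixed y, x³ = 12·y³ − 15, so a solution requires the RHS to be a perfect cube.
Strategy: iterate y from -45 to 45, compute RHS = 12·y³ − 15, and check whether it is a (positive or negative) perfect cube.
Check small values of y:
  y = 0: RHS = -15 is not a perfect cube.
  y = 1: RHS = -3 is not a perfect cube.
  y = -1: RHS = -27 = (-3)³ ⇒ x = -3 works.
  y = 2: RHS = 81 is not a perfect cube.
  y = -2: RHS = -111 is not a perfect cube.
  y = 3: RHS = 309 is not a perfect cube.
  y = -3: RHS = -339 is not a perfect cube.
Continuing the search up to |y| = 45 finds no further solutions beyond those listed.
Collected solutions: (-3, -1).

Solutions (with |y| ≤ 45): (-3, -1).


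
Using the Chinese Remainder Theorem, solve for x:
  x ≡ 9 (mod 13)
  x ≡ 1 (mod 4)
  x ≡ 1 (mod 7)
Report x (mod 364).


Moduli 13, 4, 7 are pairwise coprime; by CRT there is a unique solution modulo M = 13 · 4 · 7 = 364.
Solve pairwise, accumulating the modulus:
  Start with x ≡ 9 (mod 13).
  Combine with x ≡ 1 (mod 4): since gcd(13, 4) = 1, we get a unique residue mod 52.
    Write x = 9 + 13·t and substitute into x ≡ 1 (mod 4): 13·t ≡ 1 − 9 = -8 (mod 4).
    Reduce coefficients mod 4: 1·t ≡ 0 (mod 4).
    So t ≡ 0 (mod 4).
    Then x = 9 + 13·0 = 9, valid modulo lcm(13, 4) = 52: x ≡ 9 (mod 52).
  Combine with x ≡ 1 (mod 7): since gcd(52, 7) = 1, we get a unique residue mod 364.
    Write x = 9 + 52·t and substitute into x ≡ 1 (mod 7): 52·t ≡ 1 − 9 = -8 (mod 7).
    Reduce coefficients mod 7: 3·t ≡ 6 (mod 7).
    The inverse of 3 mod 7 is 5 (since 3·5 = 15 = 2·7 + 1), so t ≡ 5·6 = 30 ≡ 2 (mod 7).
    Then x = 9 + 52·2 = 113, valid modulo lcm(52, 7) = 364: x ≡ 113 (mod 364).
Verify: 113 mod 13 = 9 ✓, 113 mod 4 = 1 ✓, 113 mod 7 = 1 ✓.

x ≡ 113 (mod 364).


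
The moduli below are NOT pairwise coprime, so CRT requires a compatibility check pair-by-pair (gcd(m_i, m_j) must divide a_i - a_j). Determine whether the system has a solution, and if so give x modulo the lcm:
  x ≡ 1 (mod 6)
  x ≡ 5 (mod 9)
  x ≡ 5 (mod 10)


Moduli 6, 9, 10 are not pairwise coprime, so CRT works modulo lcm(m_i) when all pairwise compatibility conditions hold.
Pairwise compatibility: gcd(m_i, m_j) must divide a_i - a_j for every pair.
Merge one congruence at a time:
  Start: x ≡ 1 (mod 6).
  Combine with x ≡ 5 (mod 9): gcd(6, 9) = 3, and 5 - 1 = 4 is NOT divisible by 3.
    ⇒ system is inconsistent (no integer solution).

No solution (the system is inconsistent).


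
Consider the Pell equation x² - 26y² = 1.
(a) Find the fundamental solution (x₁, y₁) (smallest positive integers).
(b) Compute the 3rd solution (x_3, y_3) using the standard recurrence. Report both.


Step 1: Find the fundamental solution (x₁, y₁) of x² - 26y² = 1.
  Expand √26 as a continued fraction. a₀ = ⌊√26⌋ = 5; iterate m_{k+1} = d_k·a_k − m_k, d_{k+1} = (26 − m_{k+1}²)/d_k, a_{k+1} = ⌊(a₀ + m_{k+1})/d_{k+1}⌋ (starting m₀ = 0, d₀ = 1), with convergents p_k = a_k·p_{k-1} + p_{k-2}, q_k = a_k·q_{k-1} + q_{k-2} (p₋₁ = 1, q₋₁ = 0):
  k = 0: a₀ = 5; p₀/q₀ = 5/1; p₀² − 26·q₀² = 25 − 26 = -1.
  k = 1: m = 5, d = 1, a = ⌊(5 + 5)/1⌋ = 10; p/q = (10·5 + 1)/(10·1 + 0) = 51/10; p² − 26·q² = 2601 − 2600 = 1.
  The first convergent with p² − 26·q² = 1 gives the fundamental solution (x₁, y₁) = (51, 10).
Step 2: Apply the recurrence (x_{n+1}, y_{n+1}) = (x₁x_n + 26y₁y_n, x₁y_n + y₁x_n) repeatedly.
  From (x_1, y_1) = (51, 10): x_2 = 51·51 + 26·10·10 = 5201; y_2 = 51·10 + 10·51 = 1020.
  From (x_2, y_2) = (5201, 1020): x_3 = 51·5201 + 26·10·1020 = 530451; y_3 = 51·1020 + 10·5201 = 104030.
Step 3: Verify x_3² - 26·y_3² = 281378263401 - 281378263400 = 1 (should be 1). ✓

(x_1, y_1) = (51, 10); (x_3, y_3) = (530451, 104030).


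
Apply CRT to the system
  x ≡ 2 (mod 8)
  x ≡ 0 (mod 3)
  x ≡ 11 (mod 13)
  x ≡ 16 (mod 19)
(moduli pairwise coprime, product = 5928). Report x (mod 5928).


Product of moduli M = 8 · 3 · 13 · 19 = 5928.
Merge one congruence at a time:
  Start: x ≡ 2 (mod 8).
  Combine with x ≡ 0 (mod 3); new modulus lcm = 24.
    Write x = 2 + 8·t and substitute into x ≡ 0 (mod 3): 8·t ≡ 0 − 2 = -2 (mod 3).
    Reduce coefficients mod 3: 2·t ≡ 1 (mod 3).
    The inverse of 2 mod 3 is 2 (since 2·2 = 4 = 1·3 + 1), so t ≡ 2·1 = 2 ≡ 2 (mod 3).
    Then x = 2 + 8·2 = 18, valid modulo lcm(8, 3) = 24: x ≡ 18 (mod 24).
  Combine with x ≡ 11 (mod 13); new modulus lcm = 312.
    Write x = 18 + 24·t and substitute into x ≡ 11 (mod 13): 24·t ≡ 11 − 18 = -7 (mod 13).
    Reduce coefficients mod 13: 11·t ≡ 6 (mod 13).
    The inverse of 11 mod 13 is 6 (since 11·6 = 66 = 5·13 + 1), so t ≡ 6·6 = 36 ≡ 10 (mod 13).
    Then x = 18 + 24·10 = 258, valid modulo lcm(24, 13) = 312: x ≡ 258 (mod 312).
  Combine with x ≡ 16 (mod 19); new modulus lcm = 5928.
    Write x = 258 + 312·t and substitute into x ≡ 16 (mod 19): 312·t ≡ 16 − 258 = -242 (mod 19).
    Reduce coefficients mod 19: 8·t ≡ 5 (mod 19).
    The inverse of 8 mod 19 is 12 (since 8·12 = 96 = 5·19 + 1), so t ≡ 12·5 = 60 ≡ 3 (mod 19).
    Then x = 258 + 312·3 = 1194, valid modulo lcm(312, 19) = 5928: x ≡ 1194 (mod 5928).
Verify against each original: 1194 mod 8 = 2, 1194 mod 3 = 0, 1194 mod 13 = 11, 1194 mod 19 = 16.

x ≡ 1194 (mod 5928).


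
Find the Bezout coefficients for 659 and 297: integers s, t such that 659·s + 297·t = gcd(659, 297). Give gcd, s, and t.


Euclidean algorithm on (659, 297) — divide until remainder is 0:
  659 = 2 · 297 + 65
  297 = 4 · 65 + 37
  65 = 1 · 37 + 28
  37 = 1 · 28 + 9
  28 = 3 · 9 + 1
  9 = 9 · 1 + 0
gcd(659, 297) = 1.
Track Bezout coefficients alongside the remainders: start with r₀ = 659 = a·1 + b·0 (s = 1, t = 0) and r₁ = 297 = a·0 + b·1 (s = 0, t = 1); each new remainder r_{k+1} = r_{k-1} − q_k·r_k inherits s_{k+1} = s_{k-1} − q_k·s_k, t_{k+1} = t_{k-1} − q_k·t_k, so r_k = a·s_k + b·t_k at every step:
  q = 2: r = 65, s = 1 − 2·0 = 1, t = 0 − 2·1 = -2  (check: 659·1 + 297·(-2) = 65)
  q = 4: r = 37, s = 0 − 4·1 = -4, t = 1 − 4·(-2) = 9  (check: 659·(-4) + 297·9 = 37)
  q = 1: r = 28, s = 1 − 1·(-4) = 5, t = -2 − 1·9 = -11  (check: 659·5 + 297·(-11) = 28)
  q = 1: r = 9, s = -4 − 1·5 = -9, t = 9 − 1·(-11) = 20  (check: 659·(-9) + 297·20 = 9)
  q = 3: r = 1, s = 5 − 3·(-9) = 32, t = -11 − 3·20 = -71  (check: 659·32 + 297·(-71) = 1)
The row with r = 1 (the gcd) gives the Bezout coefficients s = 32, t = -71.
Result: 659 · (32) + 297 · (-71) = 1.

gcd(659, 297) = 1; s = 32, t = -71 (check: 659·32 + 297·(-71) = 1).


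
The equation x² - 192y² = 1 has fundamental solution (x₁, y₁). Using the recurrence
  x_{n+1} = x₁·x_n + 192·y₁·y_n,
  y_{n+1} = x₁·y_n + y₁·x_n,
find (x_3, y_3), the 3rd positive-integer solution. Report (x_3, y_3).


Step 1: Find the fundamental solution (x₁, y₁) of x² - 192y² = 1.
  Expand √192 as a continued fraction. a₀ = ⌊√192⌋ = 13; iterate m_{k+1} = d_k·a_k − m_k, d_{k+1} = (192 − m_{k+1}²)/d_k, a_{k+1} = ⌊(a₀ + m_{k+1})/d_{k+1}⌋ (starting m₀ = 0, d₀ = 1), with convergents p_k = a_k·p_{k-1} + p_{k-2}, q_k = a_k·q_{k-1} + q_{k-2} (p₋₁ = 1, q₋₁ = 0):
  k = 0: a₀ = 13; p₀/q₀ = 13/1; p₀² − 192·q₀² = 169 − 192 = -23.
  k = 1: m = 13, d = 23, a = ⌊(13 + 13)/23⌋ = 1; p/q = (1·13 + 1)/(1·1 + 0) = 14/1; p² − 192·q² = 196 − 192 = 4.
  k = 2: m = 10, d = 4, a = ⌊(13 + 10)/4⌋ = 5; p/q = (5·14 + 13)/(5·1 + 1) = 83/6; p² − 192·q² = 6889 − 6912 = -23.
  k = 3: m = 10, d = 23, a = ⌊(13 + 10)/23⌋ = 1; p/q = (1·83 + 14)/(1·6 + 1) = 97/7; p² − 192·q² = 9409 − 9408 = 1.
  The first convergent with p² − 192·q² = 1 gives the fundamental solution (x₁, y₁) = (97, 7).
Step 2: Apply the recurrence (x_{n+1}, y_{n+1}) = (x₁x_n + 192y₁y_n, x₁y_n + y₁x_n) repeatedly.
  From (x_1, y_1) = (97, 7): x_2 = 97·97 + 192·7·7 = 18817; y_2 = 97·7 + 7·97 = 1358.
  From (x_2, y_2) = (18817, 1358): x_3 = 97·18817 + 192·7·1358 = 3650401; y_3 = 97·1358 + 7·18817 = 263445.
Step 3: Verify x_3² - 192·y_3² = 13325427460801 - 13325427460800 = 1 (should be 1). ✓

(x_1, y_1) = (97, 7); (x_3, y_3) = (3650401, 263445).


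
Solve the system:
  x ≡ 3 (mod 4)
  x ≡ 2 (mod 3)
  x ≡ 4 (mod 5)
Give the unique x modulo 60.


Moduli 4, 3, 5 are pairwise coprime; by CRT there is a unique solution modulo M = 4 · 3 · 5 = 60.
Solve pairwise, accumulating the modulus:
  Start with x ≡ 3 (mod 4).
  Combine with x ≡ 2 (mod 3): since gcd(4, 3) = 1, we get a unique residue mod 12.
    Write x = 3 + 4·t and substitute into x ≡ 2 (mod 3): 4·t ≡ 2 − 3 = -1 (mod 3).
    Reduce coefficients mod 3: 1·t ≡ 2 (mod 3).
    So t ≡ 2 (mod 3).
    Then x = 3 + 4·2 = 11, valid modulo lcm(4, 3) = 12: x ≡ 11 (mod 12).
  Combine with x ≡ 4 (mod 5): since gcd(12, 5) = 1, we get a unique residue mod 60.
    Write x = 11 + 12·t and substitute into x ≡ 4 (mod 5): 12·t ≡ 4 − 11 = -7 (mod 5).
    Reduce coefficients mod 5: 2·t ≡ 3 (mod 5).
    The inverse of 2 mod 5 is 3 (since 2·3 = 6 = 1·5 + 1), so t ≡ 3·3 = 9 ≡ 4 (mod 5).
    Then x = 11 + 12·4 = 59, valid modulo lcm(12, 5) = 60: x ≡ 59 (mod 60).
Verify: 59 mod 4 = 3 ✓, 59 mod 3 = 2 ✓, 59 mod 5 = 4 ✓.

x ≡ 59 (mod 60).


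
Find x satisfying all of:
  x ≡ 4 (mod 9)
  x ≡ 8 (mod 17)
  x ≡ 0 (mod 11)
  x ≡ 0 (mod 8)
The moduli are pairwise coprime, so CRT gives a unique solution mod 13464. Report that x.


Product of moduli M = 9 · 17 · 11 · 8 = 13464.
Merge one congruence at a time:
  Start: x ≡ 4 (mod 9).
  Combine with x ≡ 8 (mod 17); new modulus lcm = 153.
    Write x = 4 + 9·t and substitute into x ≡ 8 (mod 17): 9·t ≡ 8 − 4 = 4 (mod 17).
    The inverse of 9 mod 17 is 2 (since 9·2 = 18 = 1·17 + 1), so t ≡ 2·4 = 8 ≡ 8 (mod 17).
    Then x = 4 + 9·8 = 76, valid modulo lcm(9, 17) = 153: x ≡ 76 (mod 153).
  Combine with x ≡ 0 (mod 11); new modulus lcm = 1683.
    Write x = 76 + 153·t and substitute into x ≡ 0 (mod 11): 153·t ≡ 0 − 76 = -76 (mod 11).
    Reduce coefficients mod 11: 10·t ≡ 1 (mod 11).
    The inverse of 10 mod 11 is 10 (since 10·10 = 100 = 9·11 + 1), so t ≡ 10·1 = 10 ≡ 10 (mod 11).
    Then x = 76 + 153·10 = 1606, valid modulo lcm(153, 11) = 1683: x ≡ 1606 (mod 1683).
  Combine with x ≡ 0 (mod 8); new modulus lcm = 13464.
    Write x = 1606 + 1683·t and substitute into x ≡ 0 (mod 8): 1683·t ≡ 0 − 1606 = -1606 (mod 8).
    Reduce coefficients mod 8: 3·t ≡ 2 (mod 8).
    The inverse of 3 mod 8 is 3 (since 3·3 = 9 = 1·8 + 1), so t ≡ 3·2 = 6 ≡ 6 (mod 8).
    Then x = 1606 + 1683·6 = 11704, valid modulo lcm(1683, 8) = 13464: x ≡ 11704 (mod 13464).
Verify against each original: 11704 mod 9 = 4, 11704 mod 17 = 8, 11704 mod 11 = 0, 11704 mod 8 = 0.

x ≡ 11704 (mod 13464).


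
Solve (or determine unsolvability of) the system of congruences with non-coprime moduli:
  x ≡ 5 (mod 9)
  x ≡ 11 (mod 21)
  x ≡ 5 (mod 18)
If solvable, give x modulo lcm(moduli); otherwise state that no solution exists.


Moduli 9, 21, 18 are not pairwise coprime, so CRT works modulo lcm(m_i) when all pairwise compatibility conditions hold.
Pairwise compatibility: gcd(m_i, m_j) must divide a_i - a_j for every pair.
Merge one congruence at a time:
  Start: x ≡ 5 (mod 9).
  Combine with x ≡ 11 (mod 21): gcd(9, 21) = 3; 11 - 5 = 6, which IS divisible by 3, so compatible.
    Write x = 5 + 9·t and substitute into x ≡ 11 (mod 21): 9·t ≡ 11 − 5 = 6 (mod 21).
    Divide the congruence (and modulus) by g = 3: 3·t ≡ 2 (mod 7).
    The inverse of 3 mod 7 is 5 (since 3·5 = 15 = 2·7 + 1), so t ≡ 5·2 = 10 ≡ 3 (mod 7).
    Then x = 5 + 9·3 = 32, valid modulo lcm(9, 21) = 63: x ≡ 32 (mod 63).
  Combine with x ≡ 5 (mod 18): gcd(63, 18) = 9; 5 - 32 = -27, which IS divisible by 9, so compatible.
    Write x = 32 + 63·t and substitute into x ≡ 5 (mod 18): 63·t ≡ 5 − 32 = -27 (mod 18).
    Divide the congruence (and modulus) by g = 9: 7·t ≡ -3 (mod 2).
    Reduce coefficients mod 2: 1·t ≡ 1 (mod 2).
    So t ≡ 1 (mod 2).
    Then x = 32 + 63·1 = 95, valid modulo lcm(63, 18) = 126: x ≡ 95 (mod 126).
Verify: 95 mod 9 = 5, 95 mod 21 = 11, 95 mod 18 = 5.

x ≡ 95 (mod 126).


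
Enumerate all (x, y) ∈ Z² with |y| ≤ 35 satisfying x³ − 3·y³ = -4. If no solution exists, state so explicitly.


The equation is x³ - 3y³ = -4. For fixed y, x³ = 3·y³ − 4, so a solution requires the RHS to be a perfect cube.
Strategy: iterate y from -35 to 35, compute RHS = 3·y³ − 4, and check whether it is a (positive or negative) perfect cube.
Check small values of y:
  y = 0: RHS = -4 is not a perfect cube.
  y = 1: RHS = -1 = (-1)³ ⇒ x = -1 works.
  y = -1: RHS = -7 is not a perfect cube.
  y = 2: RHS = 20 is not a perfect cube.
  y = -2: RHS = -28 is not a perfect cube.
  y = 3: RHS = 77 is not a perfect cube.
  y = -3: RHS = -85 is not a perfect cube.
Continuing the search up to |y| = 35 finds no further solutions beyond those listed.
Collected solutions: (-1, 1).

Solutions (with |y| ≤ 35): (-1, 1).


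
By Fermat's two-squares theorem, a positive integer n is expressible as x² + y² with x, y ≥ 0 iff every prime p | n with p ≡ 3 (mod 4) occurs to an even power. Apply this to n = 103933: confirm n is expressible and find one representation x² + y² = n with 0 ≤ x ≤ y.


Step 1: Factor n = 103933 = 37 · 53^2.
Step 2: Check the mod-4 condition on each prime factor: 37 ≡ 1 (mod 4), exponent 1; 53 ≡ 1 (mod 4), exponent 2.
All primes ≡ 3 (mod 4) appear to even exponent (or don't appear), so by the two-squares theorem n IS expressible as a sum of two squares.
Step 3: Build a representation. Here n = 37 · 53 · 53 is a product of primes ≡ 1 (mod 4). Each prime p ≡ 1 (mod 4) is itself a sum of two squares; find a² by testing p − a² for a perfect square:
  37: 37 − 1² = 36 = 6² ⇒ 37 = 1² + 6².
  53: 53 − 1² = 52, 53 − 2² = 49 = 7² ⇒ 53 = 2² + 7².
  Combine using the Brahmagupta–Fibonacci identity (a² + b²)(c² + d²) = (ac − bd)² + (ad + bc)² = (ac + bd)² + (ad − bc)²:
  37 · 53 = 1961: from (1² + 6²)(2² + 7²), take (1·2 − 6·7, 1·7 + 6·2) = (2 − 42, 7 + 12) = (-40, 19); dropping signs (only squares matter) gives (40, 19); check 40² + 19² = 1600 + 361 = 1961 ✓.
  1961 · 53 = 103933: from (40² + 19²)(2² + 7²), take (40·2 − 19·7, 40·7 + 19·2) = (80 − 133, 280 + 38) = (-53, 318); dropping signs (only squares matter) gives (53, 318); check 53² + 318² = 2809 + 101124 = 103933 ✓.
Step 4: Order so x ≤ y and verify: 53² + 318² = 2809 + 101124 = 103933 = n. ✓

n = 103933 = 53² + 318² (one valid representation with x ≤ y).


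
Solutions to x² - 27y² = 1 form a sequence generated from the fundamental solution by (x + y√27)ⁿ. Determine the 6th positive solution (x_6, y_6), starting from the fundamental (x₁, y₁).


Step 1: Find the fundamental solution (x₁, y₁) of x² - 27y² = 1.
  Expand √27 as a continued fraction. a₀ = ⌊√27⌋ = 5; iterate m_{k+1} = d_k·a_k − m_k, d_{k+1} = (27 − m_{k+1}²)/d_k, a_{k+1} = ⌊(a₀ + m_{k+1})/d_{k+1}⌋ (starting m₀ = 0, d₀ = 1), with convergents p_k = a_k·p_{k-1} + p_{k-2}, q_k = a_k·q_{k-1} + q_{k-2} (p₋₁ = 1, q₋₁ = 0):
  k = 0: a₀ = 5; p₀/q₀ = 5/1; p₀² − 27·q₀² = 25 − 27 = -2.
  k = 1: m = 5, d = 2, a = ⌊(5 + 5)/2⌋ = 5; p/q = (5·5 + 1)/(5·1 + 0) = 26/5; p² − 27·q² = 676 − 675 = 1.
  The first convergent with p² − 27·q² = 1 gives the fundamental solution (x₁, y₁) = (26, 5).
Step 2: Apply the recurrence (x_{n+1}, y_{n+1}) = (x₁x_n + 27y₁y_n, x₁y_n + y₁x_n) repeatedly.
  From (x_1, y_1) = (26, 5): x_2 = 26·26 + 27·5·5 = 1351; y_2 = 26·5 + 5·26 = 260.
  From (x_2, y_2) = (1351, 260): x_3 = 26·1351 + 27·5·260 = 70226; y_3 = 26·260 + 5·1351 = 13515.
  From (x_3, y_3) = (70226, 13515): x_4 = 26·70226 + 27·5·13515 = 3650401; y_4 = 26·13515 + 5·70226 = 702520.
  From (x_4, y_4) = (3650401, 702520): x_5 = 26·3650401 + 27·5·702520 = 189750626; y_5 = 26·702520 + 5·3650401 = 36517525.
  From (x_5, y_5) = (189750626, 36517525): x_6 = 26·189750626 + 27·5·36517525 = 9863382151; y_6 = 26·36517525 + 5·189750626 = 1898208780.
Step 3: Verify x_6² - 27·y_6² = 97286307456665386801 - 97286307456665386800 = 1 (should be 1). ✓

(x_1, y_1) = (26, 5); (x_6, y_6) = (9863382151, 1898208780).


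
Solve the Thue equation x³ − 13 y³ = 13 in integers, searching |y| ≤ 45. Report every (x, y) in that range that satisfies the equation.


The equation is x³ - 13y³ = 13. For fixed y, x³ = 13·y³ + 13, so a solution requires the RHS to be a perfect cube.
Strategy: iterate y from -45 to 45, compute RHS = 13·y³ + 13, and check whether it is a (positive or negative) perfect cube.
Check small values of y:
  y = 0: RHS = 13 is not a perfect cube.
  y = 1: RHS = 26 is not a perfect cube.
  y = -1: RHS = 0 = (0)³ ⇒ x = 0 works.
  y = 2: RHS = 117 is not a perfect cube.
  y = -2: RHS = -91 is not a perfect cube.
  y = 3: RHS = 364 is not a perfect cube.
  y = -3: RHS = -338 is not a perfect cube.
Continuing the search up to |y| = 45 finds no further solutions beyond those listed.
Collected solutions: (0, -1).

Solutions (with |y| ≤ 45): (0, -1).


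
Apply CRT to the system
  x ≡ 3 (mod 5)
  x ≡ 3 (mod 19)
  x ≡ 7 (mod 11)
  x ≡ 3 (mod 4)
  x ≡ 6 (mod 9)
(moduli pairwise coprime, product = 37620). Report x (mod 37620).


Product of moduli M = 5 · 19 · 11 · 4 · 9 = 37620.
Merge one congruence at a time:
  Start: x ≡ 3 (mod 5).
  Combine with x ≡ 3 (mod 19); new modulus lcm = 95.
    Write x = 3 + 5·t and substitute into x ≡ 3 (mod 19): 5·t ≡ 3 − 3 = 0 (mod 19).
    The inverse of 5 mod 19 is 4 (since 5·4 = 20 = 1·19 + 1), so t ≡ 4·0 = 0 ≡ 0 (mod 19).
    Then x = 3 + 5·0 = 3, valid modulo lcm(5, 19) = 95: x ≡ 3 (mod 95).
  Combine with x ≡ 7 (mod 11); new modulus lcm = 1045.
    Write x = 3 + 95·t and substitute into x ≡ 7 (mod 11): 95·t ≡ 7 − 3 = 4 (mod 11).
    Reduce coefficients mod 11: 7·t ≡ 4 (mod 11).
    The inverse of 7 mod 11 is 8 (since 7·8 = 56 = 5·11 + 1), so t ≡ 8·4 = 32 ≡ 10 (mod 11).
    Then x = 3 + 95·10 = 953, valid modulo lcm(95, 11) = 1045: x ≡ 953 (mod 1045).
  Combine with x ≡ 3 (mod 4); new modulus lcm = 4180.
    Write x = 953 + 1045·t and substitute into x ≡ 3 (mod 4): 1045·t ≡ 3 − 953 = -950 (mod 4).
    Reduce coefficients mod 4: 1·t ≡ 2 (mod 4).
    So t ≡ 2 (mod 4).
    Then x = 953 + 1045·2 = 3043, valid modulo lcm(1045, 4) = 4180: x ≡ 3043 (mod 4180).
  Combine with x ≡ 6 (mod 9); new modulus lcm = 37620.
    Write x = 3043 + 4180·t and substitute into x ≡ 6 (mod 9): 4180·t ≡ 6 − 3043 = -3037 (mod 9).
    Reduce coefficients mod 9: 4·t ≡ 5 (mod 9).
    The inverse of 4 mod 9 is 7 (since 4·7 = 28 = 3·9 + 1), so t ≡ 7·5 = 35 ≡ 8 (mod 9).
    Then x = 3043 + 4180·8 = 36483, valid modulo lcm(4180, 9) = 37620: x ≡ 36483 (mod 37620).
Verify against each original: 36483 mod 5 = 3, 36483 mod 19 = 3, 36483 mod 11 = 7, 36483 mod 4 = 3, 36483 mod 9 = 6.

x ≡ 36483 (mod 37620).


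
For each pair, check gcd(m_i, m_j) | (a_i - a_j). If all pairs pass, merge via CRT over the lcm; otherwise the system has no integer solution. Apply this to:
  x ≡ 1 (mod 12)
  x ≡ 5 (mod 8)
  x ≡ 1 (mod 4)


Moduli 12, 8, 4 are not pairwise coprime, so CRT works modulo lcm(m_i) when all pairwise compatibility conditions hold.
Pairwise compatibility: gcd(m_i, m_j) must divide a_i - a_j for every pair.
Merge one congruence at a time:
  Start: x ≡ 1 (mod 12).
  Combine with x ≡ 5 (mod 8): gcd(12, 8) = 4; 5 - 1 = 4, which IS divisible by 4, so compatible.
    Write x = 1 + 12·t and substitute into x ≡ 5 (mod 8): 12·t ≡ 5 − 1 = 4 (mod 8).
    Divide the congruence (and modulus) by g = 4: 3·t ≡ 1 (mod 2).
    Reduce coefficients mod 2: 1·t ≡ 1 (mod 2).
    So t ≡ 1 (mod 2).
    Then x = 1 + 12·1 = 13, valid modulo lcm(12, 8) = 24: x ≡ 13 (mod 24).
  Combine with x ≡ 1 (mod 4): gcd(24, 4) = 4; 1 - 13 = -12, which IS divisible by 4, so compatible.
    Write x = 13 + 24·t and substitute into x ≡ 1 (mod 4): 24·t ≡ 1 − 13 = -12 (mod 4).
    Divide the congruence (and modulus) by g = 4: 6·t ≡ -3 (mod 1).
    Modulo 1 every t works; take t = 0.
    Then x = 13 + 24·0 = 13, valid modulo lcm(24, 4) = 24: x ≡ 13 (mod 24).
Verify: 13 mod 12 = 1, 13 mod 8 = 5, 13 mod 4 = 1.

x ≡ 13 (mod 24).


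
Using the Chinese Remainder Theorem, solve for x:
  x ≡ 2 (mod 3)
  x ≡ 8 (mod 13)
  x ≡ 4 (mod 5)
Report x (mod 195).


Moduli 3, 13, 5 are pairwise coprime; by CRT there is a unique solution modulo M = 3 · 13 · 5 = 195.
Solve pairwise, accumulating the modulus:
  Start with x ≡ 2 (mod 3).
  Combine with x ≡ 8 (mod 13): since gcd(3, 13) = 1, we get a unique residue mod 39.
    Write x = 2 + 3·t and substitute into x ≡ 8 (mod 13): 3·t ≡ 8 − 2 = 6 (mod 13).
    The inverse of 3 mod 13 is 9 (since 3·9 = 27 = 2·13 + 1), so t ≡ 9·6 = 54 ≡ 2 (mod 13).
    Then x = 2 + 3·2 = 8, valid modulo lcm(3, 13) = 39: x ≡ 8 (mod 39).
  Combine with x ≡ 4 (mod 5): since gcd(39, 5) = 1, we get a unique residue mod 195.
    Write x = 8 + 39·t and substitute into x ≡ 4 (mod 5): 39·t ≡ 4 − 8 = -4 (mod 5).
    Reduce coefficients mod 5: 4·t ≡ 1 (mod 5).
    The inverse of 4 mod 5 is 4 (since 4·4 = 16 = 3·5 + 1), so t ≡ 4·1 = 4 ≡ 4 (mod 5).
    Then x = 8 + 39·4 = 164, valid modulo lcm(39, 5) = 195: x ≡ 164 (mod 195).
Verify: 164 mod 3 = 2 ✓, 164 mod 13 = 8 ✓, 164 mod 5 = 4 ✓.

x ≡ 164 (mod 195).


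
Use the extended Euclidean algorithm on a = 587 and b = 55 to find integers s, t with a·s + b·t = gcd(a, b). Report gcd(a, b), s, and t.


Euclidean algorithm on (587, 55) — divide until remainder is 0:
  587 = 10 · 55 + 37
  55 = 1 · 37 + 18
  37 = 2 · 18 + 1
  18 = 18 · 1 + 0
gcd(587, 55) = 1.
Track Bezout coefficients alongside the remainders: start with r₀ = 587 = a·1 + b·0 (s = 1, t = 0) and r₁ = 55 = a·0 + b·1 (s = 0, t = 1); each new remainder r_{k+1} = r_{k-1} − q_k·r_k inherits s_{k+1} = s_{k-1} − q_k·s_k, t_{k+1} = t_{k-1} − q_k·t_k, so r_k = a·s_k + b·t_k at every step:
  q = 10: r = 37, s = 1 − 10·0 = 1, t = 0 − 10·1 = -10  (check: 587·1 + 55·(-10) = 37)
  q = 1: r = 18, s = 0 − 1·1 = -1, t = 1 − 1·(-10) = 11  (check: 587·(-1) + 55·11 = 18)
  q = 2: r = 1, s = 1 − 2·(-1) = 3, t = -10 − 2·11 = -32  (check: 587·3 + 55·(-32) = 1)
The row with r = 1 (the gcd) gives the Bezout coefficients s = 3, t = -32.
Result: 587 · (3) + 55 · (-32) = 1.

gcd(587, 55) = 1; s = 3, t = -32 (check: 587·3 + 55·(-32) = 1).


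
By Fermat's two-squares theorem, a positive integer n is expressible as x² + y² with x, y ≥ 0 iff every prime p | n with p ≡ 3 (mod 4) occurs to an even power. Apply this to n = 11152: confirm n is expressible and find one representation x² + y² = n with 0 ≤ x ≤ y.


Step 1: Factor n = 11152 = 2^4 · 17 · 41.
Step 2: Check the mod-4 condition on each prime factor: 2 = 2 (special); 17 ≡ 1 (mod 4), exponent 1; 41 ≡ 1 (mod 4), exponent 1.
All primes ≡ 3 (mod 4) appear to even exponent (or don't appear), so by the two-squares theorem n IS expressible as a sum of two squares.
Step 3: Build a representation. Group n = k² · m with k = 4 and m = 17 · 41 = 697 (a product of primes ≡ 1 (mod 4)); a representation of m scales to one of n via (k·x)² + (k·y)² = k²(x² + y²). Each prime p ≡ 1 (mod 4) is itself a sum of two squares; find a² by testing p − a² for a perfect square:
  17: 17 − 1² = 16 = 4² ⇒ 17 = 1² + 4².
  41: 41 − 1² = 40, 41 − 2² = 37, 41 − 3² = 32, 41 − 4² = 25 = 5² ⇒ 41 = 4² + 5².
  Combine using the Brahmagupta–Fibonacci identity (a² + b²)(c² + d²) = (ac − bd)² + (ad + bc)² = (ac + bd)² + (ad − bc)²:
  17 · 41 = 697: from (1² + 4²)(4² + 5²), take (1·4 − 4·5, 1·5 + 4·4) = (4 − 20, 5 + 16) = (-16, 21); dropping signs (only squares matter) gives (16, 21); check 16² + 21² = 256 + 441 = 697 ✓.
  Scale by k = 4: (4·16, 4·21) = (64, 84).
Step 4: Order so x ≤ y and verify: 64² + 84² = 4096 + 7056 = 11152 = n. ✓

n = 11152 = 64² + 84² (one valid representation with x ≤ y).


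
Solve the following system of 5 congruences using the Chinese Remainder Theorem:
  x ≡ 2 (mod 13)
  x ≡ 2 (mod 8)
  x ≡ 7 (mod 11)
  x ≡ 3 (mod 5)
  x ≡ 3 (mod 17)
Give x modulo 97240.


Product of moduli M = 13 · 8 · 11 · 5 · 17 = 97240.
Merge one congruence at a time:
  Start: x ≡ 2 (mod 13).
  Combine with x ≡ 2 (mod 8); new modulus lcm = 104.
    Write x = 2 + 13·t and substitute into x ≡ 2 (mod 8): 13·t ≡ 2 − 2 = 0 (mod 8).
    Reduce coefficients mod 8: 5·t ≡ 0 (mod 8).
    The inverse of 5 mod 8 is 5 (since 5·5 = 25 = 3·8 + 1), so t ≡ 5·0 = 0 ≡ 0 (mod 8).
    Then x = 2 + 13·0 = 2, valid modulo lcm(13, 8) = 104: x ≡ 2 (mod 104).
  Combine with x ≡ 7 (mod 11); new modulus lcm = 1144.
    Write x = 2 + 104·t and substitute into x ≡ 7 (mod 11): 104·t ≡ 7 − 2 = 5 (mod 11).
    Reduce coefficients mod 11: 5·t ≡ 5 (mod 11).
    The inverse of 5 mod 11 is 9 (since 5·9 = 45 = 4·11 + 1), so t ≡ 9·5 = 45 ≡ 1 (mod 11).
    Then x = 2 + 104·1 = 106, valid modulo lcm(104, 11) = 1144: x ≡ 106 (mod 1144).
  Combine with x ≡ 3 (mod 5); new modulus lcm = 5720.
    Write x = 106 + 1144·t and substitute into x ≡ 3 (mod 5): 1144·t ≡ 3 − 106 = -103 (mod 5).
    Reduce coefficients mod 5: 4·t ≡ 2 (mod 5).
    The inverse of 4 mod 5 is 4 (since 4·4 = 16 = 3·5 + 1), so t ≡ 4·2 = 8 ≡ 3 (mod 5).
    Then x = 106 + 1144·3 = 3538, valid modulo lcm(1144, 5) = 5720: x ≡ 3538 (mod 5720).
  Combine with x ≡ 3 (mod 17); new modulus lcm = 97240.
    Write x = 3538 + 5720·t and substitute into x ≡ 3 (mod 17): 5720·t ≡ 3 − 3538 = -3535 (mod 17).
    Reduce coefficients mod 17: 8·t ≡ 1 (mod 17).
    The inverse of 8 mod 17 is 15 (since 8·15 = 120 = 7·17 + 1), so t ≡ 15·1 = 15 ≡ 15 (mod 17).
    Then x = 3538 + 5720·15 = 89338, valid modulo lcm(5720, 17) = 97240: x ≡ 89338 (mod 97240).
Verify against each original: 89338 mod 13 = 2, 89338 mod 8 = 2, 89338 mod 11 = 7, 89338 mod 5 = 3, 89338 mod 17 = 3.

x ≡ 89338 (mod 97240).


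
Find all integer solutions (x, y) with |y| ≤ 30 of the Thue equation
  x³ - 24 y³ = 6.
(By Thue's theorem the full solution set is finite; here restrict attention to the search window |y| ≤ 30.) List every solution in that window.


The equation is x³ - 24y³ = 6. For fixed y, x³ = 24·y³ + 6, so a solution requires the RHS to be a perfect cube.
Strategy: iterate y from -30 to 30, compute RHS = 24·y³ + 6, and check whether it is a (positive or negative) perfect cube.
Check small values of y:
  y = 0: RHS = 6 is not a perfect cube.
  y = 1: RHS = 30 is not a perfect cube.
  y = -1: RHS = -18 is not a perfect cube.
  y = 2: RHS = 198 is not a perfect cube.
  y = -2: RHS = -186 is not a perfect cube.
  y = 3: RHS = 654 is not a perfect cube.
  y = -3: RHS = -642 is not a perfect cube.
Continuing the search up to |y| = 30 finds no solutions either.
No (x, y) in the scanned range satisfies the equation.

No integer solutions with |y| ≤ 30.


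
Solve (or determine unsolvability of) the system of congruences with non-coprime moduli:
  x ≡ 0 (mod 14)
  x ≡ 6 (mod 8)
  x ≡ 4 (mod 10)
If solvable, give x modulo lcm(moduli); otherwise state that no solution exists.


Moduli 14, 8, 10 are not pairwise coprime, so CRT works modulo lcm(m_i) when all pairwise compatibility conditions hold.
Pairwise compatibility: gcd(m_i, m_j) must divide a_i - a_j for every pair.
Merge one congruence at a time:
  Start: x ≡ 0 (mod 14).
  Combine with x ≡ 6 (mod 8): gcd(14, 8) = 2; 6 - 0 = 6, which IS divisible by 2, so compatible.
    Write x = 0 + 14·t and substitute into x ≡ 6 (mod 8): 14·t ≡ 6 − 0 = 6 (mod 8).
    Divide the congruence (and modulus) by g = 2: 7·t ≡ 3 (mod 4).
    Reduce coefficients mod 4: 3·t ≡ 3 (mod 4).
    The inverse of 3 mod 4 is 3 (since 3·3 = 9 = 2·4 + 1), so t ≡ 3·3 = 9 ≡ 1 (mod 4).
    Then x = 0 + 14·1 = 14, valid modulo lcm(14, 8) = 56: x ≡ 14 (mod 56).
  Combine with x ≡ 4 (mod 10): gcd(56, 10) = 2; 4 - 14 = -10, which IS divisible by 2, so compatible.
    Write x = 14 + 56·t and substitute into x ≡ 4 (mod 10): 56·t ≡ 4 − 14 = -10 (mod 10).
    Divide the congruence (and modulus) by g = 2: 28·t ≡ -5 (mod 5).
    Reduce coefficients mod 5: 3·t ≡ 0 (mod 5).
    The inverse of 3 mod 5 is 2 (since 3·2 = 6 = 1·5 + 1), so t ≡ 2·0 = 0 ≡ 0 (mod 5).
    Then x = 14 + 56·0 = 14, valid modulo lcm(56, 10) = 280: x ≡ 14 (mod 280).
Verify: 14 mod 14 = 0, 14 mod 8 = 6, 14 mod 10 = 4.

x ≡ 14 (mod 280).


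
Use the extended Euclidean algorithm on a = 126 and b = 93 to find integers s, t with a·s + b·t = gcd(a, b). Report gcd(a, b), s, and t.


Euclidean algorithm on (126, 93) — divide until remainder is 0:
  126 = 1 · 93 + 33
  93 = 2 · 33 + 27
  33 = 1 · 27 + 6
  27 = 4 · 6 + 3
  6 = 2 · 3 + 0
gcd(126, 93) = 3.
Track Bezout coefficients alongside the remainders: start with r₀ = 126 = a·1 + b·0 (s = 1, t = 0) and r₁ = 93 = a·0 + b·1 (s = 0, t = 1); each new remainder r_{k+1} = r_{k-1} − q_k·r_k inherits s_{k+1} = s_{k-1} − q_k·s_k, t_{k+1} = t_{k-1} − q_k·t_k, so r_k = a·s_k + b·t_k at every step:
  q = 1: r = 33, s = 1 − 1·0 = 1, t = 0 − 1·1 = -1  (check: 126·1 + 93·(-1) = 33)
  q = 2: r = 27, s = 0 − 2·1 = -2, t = 1 − 2·(-1) = 3  (check: 126·(-2) + 93·3 = 27)
  q = 1: r = 6, s = 1 − 1·(-2) = 3, t = -1 − 1·3 = -4  (check: 126·3 + 93·(-4) = 6)
  q = 4: r = 3, s = -2 − 4·3 = -14, t = 3 − 4·(-4) = 19  (check: 126·(-14) + 93·19 = 3)
The row with r = 3 (the gcd) gives the Bezout coefficients s = -14, t = 19.
Result: 126 · (-14) + 93 · (19) = 3.

gcd(126, 93) = 3; s = -14, t = 19 (check: 126·(-14) + 93·19 = 3).


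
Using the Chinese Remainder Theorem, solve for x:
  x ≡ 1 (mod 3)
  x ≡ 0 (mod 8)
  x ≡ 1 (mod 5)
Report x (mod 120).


Moduli 3, 8, 5 are pairwise coprime; by CRT there is a unique solution modulo M = 3 · 8 · 5 = 120.
Solve pairwise, accumulating the modulus:
  Start with x ≡ 1 (mod 3).
  Combine with x ≡ 0 (mod 8): since gcd(3, 8) = 1, we get a unique residue mod 24.
    Write x = 1 + 3·t and substitute into x ≡ 0 (mod 8): 3·t ≡ 0 − 1 = -1 (mod 8).
    Reduce coefficients mod 8: 3·t ≡ 7 (mod 8).
    The inverse of 3 mod 8 is 3 (since 3·3 = 9 = 1·8 + 1), so t ≡ 3·7 = 21 ≡ 5 (mod 8).
    Then x = 1 + 3·5 = 16, valid modulo lcm(3, 8) = 24: x ≡ 16 (mod 24).
  Combine with x ≡ 1 (mod 5): since gcd(24, 5) = 1, we get a unique residue mod 120.
    Write x = 16 + 24·t and substitute into x ≡ 1 (mod 5): 24·t ≡ 1 − 16 = -15 (mod 5).
    Reduce coefficients mod 5: 4·t ≡ 0 (mod 5).
    The inverse of 4 mod 5 is 4 (since 4·4 = 16 = 3·5 + 1), so t ≡ 4·0 = 0 ≡ 0 (mod 5).
    Then x = 16 + 24·0 = 16, valid modulo lcm(24, 5) = 120: x ≡ 16 (mod 120).
Verify: 16 mod 3 = 1 ✓, 16 mod 8 = 0 ✓, 16 mod 5 = 1 ✓.

x ≡ 16 (mod 120).


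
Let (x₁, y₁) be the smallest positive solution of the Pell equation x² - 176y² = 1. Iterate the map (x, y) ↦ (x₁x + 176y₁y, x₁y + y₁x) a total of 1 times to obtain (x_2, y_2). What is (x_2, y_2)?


Step 1: Find the fundamental solution (x₁, y₁) of x² - 176y² = 1.
  Expand √176 as a continued fraction. a₀ = ⌊√176⌋ = 13; iterate m_{k+1} = d_k·a_k − m_k, d_{k+1} = (176 − m_{k+1}²)/d_k, a_{k+1} = ⌊(a₀ + m_{k+1})/d_{k+1}⌋ (starting m₀ = 0, d₀ = 1), with convergents p_k = a_k·p_{k-1} + p_{k-2}, q_k = a_k·q_{k-1} + q_{k-2} (p₋₁ = 1, q₋₁ = 0):
  k = 0: a₀ = 13; p₀/q₀ = 13/1; p₀² − 176·q₀² = 169 − 176 = -7.
  k = 1: m = 13, d = 7, a = ⌊(13 + 13)/7⌋ = 3; p/q = (3·13 + 1)/(3·1 + 0) = 40/3; p² − 176·q² = 1600 − 1584 = 16.
  k = 2: m = 8, d = 16, a = ⌊(13 + 8)/16⌋ = 1; p/q = (1·40 + 13)/(1·3 + 1) = 53/4; p² − 176·q² = 2809 − 2816 = -7.
  k = 3: m = 8, d = 7, a = ⌊(13 + 8)/7⌋ = 3; p/q = (3·53 + 40)/(3·4 + 3) = 199/15; p² − 176·q² = 39601 − 39600 = 1.
  The first convergent with p² − 176·q² = 1 gives the fundamental solution (x₁, y₁) = (199, 15).
Step 2: Apply the recurrence (x_{n+1}, y_{n+1}) = (x₁x_n + 176y₁y_n, x₁y_n + y₁x_n) repeatedly.
  From (x_1, y_1) = (199, 15): x_2 = 199·199 + 176·15·15 = 79201; y_2 = 199·15 + 15·199 = 5970.
Step 3: Verify x_2² - 176·y_2² = 6272798401 - 6272798400 = 1 (should be 1). ✓

(x_1, y_1) = (199, 15); (x_2, y_2) = (79201, 5970).


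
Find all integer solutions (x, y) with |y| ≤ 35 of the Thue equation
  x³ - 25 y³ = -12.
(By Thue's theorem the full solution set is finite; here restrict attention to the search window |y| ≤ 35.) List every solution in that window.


The equation is x³ - 25y³ = -12. For fixed y, x³ = 25·y³ − 12, so a solution requires the RHS to be a perfect cube.
Strategy: iterate y from -35 to 35, compute RHS = 25·y³ − 12, and check whether it is a (positive or negative) perfect cube.
Check small values of y:
  y = 0: RHS = -12 is not a perfect cube.
  y = 1: RHS = 13 is not a perfect cube.
  y = -1: RHS = -37 is not a perfect cube.
  y = 2: RHS = 188 is not a perfect cube.
  y = -2: RHS = -212 is not a perfect cube.
  y = 3: RHS = 663 is not a perfect cube.
  y = -3: RHS = -687 is not a perfect cube.
Continuing the search up to |y| = 35 finds no solutions either.
No (x, y) in the scanned range satisfies the equation.

No integer solutions with |y| ≤ 35.
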